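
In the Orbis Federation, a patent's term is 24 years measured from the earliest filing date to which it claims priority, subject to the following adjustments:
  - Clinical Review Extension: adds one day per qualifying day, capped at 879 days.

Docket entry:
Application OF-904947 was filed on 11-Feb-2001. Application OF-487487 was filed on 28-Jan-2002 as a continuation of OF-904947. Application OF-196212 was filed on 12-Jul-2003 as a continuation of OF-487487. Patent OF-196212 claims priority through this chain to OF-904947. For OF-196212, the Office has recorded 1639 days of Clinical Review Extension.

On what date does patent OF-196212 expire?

Earliest priority filing: 11 February 2001.
Base term: 11 February 2001 + 24 years → 11 February 2025.
Clinical Review Extension: 1639 days claimed exceeds the 879-day cap, so +879 days → 10 July 2027.

July 10, 2027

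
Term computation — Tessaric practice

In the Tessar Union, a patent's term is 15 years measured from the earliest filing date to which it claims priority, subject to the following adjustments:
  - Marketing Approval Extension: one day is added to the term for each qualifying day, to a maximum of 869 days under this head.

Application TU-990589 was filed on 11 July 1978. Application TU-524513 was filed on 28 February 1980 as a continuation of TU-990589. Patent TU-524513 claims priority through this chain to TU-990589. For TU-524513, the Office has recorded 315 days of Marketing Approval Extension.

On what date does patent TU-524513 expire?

1994-05-22

Earliest priority filing: 11 July 1978.
Base term: 11 July 1978 + 15 years → 11 July 1993.
Marketing Approval Extension: 315 days (within the 869-day cap) → +315 days → 22 May 1994.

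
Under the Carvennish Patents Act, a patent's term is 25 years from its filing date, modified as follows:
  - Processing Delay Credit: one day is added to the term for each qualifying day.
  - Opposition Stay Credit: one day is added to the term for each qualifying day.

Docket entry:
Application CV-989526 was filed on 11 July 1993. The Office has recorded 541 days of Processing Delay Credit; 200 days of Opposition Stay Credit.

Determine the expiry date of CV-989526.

Base term: filing date + 25 years → 11 July 2018.
Processing Delay Credit: +541 days → 3 January 2020.
Opposition Stay Credit: +200 days → 21 July 2020.

July 21, 2020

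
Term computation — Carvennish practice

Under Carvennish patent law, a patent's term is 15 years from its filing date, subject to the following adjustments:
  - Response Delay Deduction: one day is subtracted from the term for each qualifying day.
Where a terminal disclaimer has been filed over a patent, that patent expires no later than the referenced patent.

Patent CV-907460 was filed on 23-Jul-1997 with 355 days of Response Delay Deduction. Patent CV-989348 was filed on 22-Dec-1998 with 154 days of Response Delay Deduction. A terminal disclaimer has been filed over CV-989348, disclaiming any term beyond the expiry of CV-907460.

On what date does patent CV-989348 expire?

2011-08-03

Natural term of CV-989348:
  Base: filing + 15 years → 22 December 2013.
  Response Delay Deduction: −154 days → 21 July 2013.
Expiry of referenced patent CV-907460:
  Base: filing + 15 years → 23 July 2012.
  Response Delay Deduction: −355 days → 3 August 2011.
Terminal disclaimer: CV-989348 expires on the earlier of 21 July 2013 and 3 August 2011.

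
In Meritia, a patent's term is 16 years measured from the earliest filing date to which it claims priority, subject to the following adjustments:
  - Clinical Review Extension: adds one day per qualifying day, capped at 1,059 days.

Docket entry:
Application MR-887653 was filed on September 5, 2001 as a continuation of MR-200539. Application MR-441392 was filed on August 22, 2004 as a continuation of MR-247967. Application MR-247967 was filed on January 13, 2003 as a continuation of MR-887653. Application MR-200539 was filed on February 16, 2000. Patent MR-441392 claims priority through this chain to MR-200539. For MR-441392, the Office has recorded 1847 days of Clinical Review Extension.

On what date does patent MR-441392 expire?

2019-01-10

Earliest priority filing: 16 February 2000.
Base term: 16 February 2000 + 16 years → 16 February 2016.
Clinical Review Extension: 1847 days claimed exceeds the 1059-day cap, so +1059 days → 10 January 2019.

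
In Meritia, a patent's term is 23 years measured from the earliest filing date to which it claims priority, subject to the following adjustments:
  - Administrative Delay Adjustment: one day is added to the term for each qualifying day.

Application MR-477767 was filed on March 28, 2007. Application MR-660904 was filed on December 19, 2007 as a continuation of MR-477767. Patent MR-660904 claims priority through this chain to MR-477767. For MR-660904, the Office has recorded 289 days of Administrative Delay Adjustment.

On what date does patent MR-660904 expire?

January 11, 2031

Earliest priority filing: 28 March 2007.
Base term: 28 March 2007 + 23 years → 28 March 2030.
Administrative Delay Adjustment: +289 days → 11 January 2031.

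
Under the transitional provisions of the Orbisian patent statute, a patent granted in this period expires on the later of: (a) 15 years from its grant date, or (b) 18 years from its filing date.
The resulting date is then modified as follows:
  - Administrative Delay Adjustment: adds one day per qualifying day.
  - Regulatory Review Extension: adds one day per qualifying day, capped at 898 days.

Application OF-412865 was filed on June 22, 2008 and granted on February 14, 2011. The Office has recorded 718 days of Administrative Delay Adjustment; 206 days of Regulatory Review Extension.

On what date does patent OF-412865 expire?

(a) grant + 15 years → 14 February 2026.
(b) filing + 18 years → 22 June 2026.
Later of the two: 22 June 2026.
Administrative Delay Adjustment: +718 days → 9 June 2028.
Regulatory Review Extension: 206 days (within the 898-day cap) → +206 days → 1 January 2029.

2029-01-01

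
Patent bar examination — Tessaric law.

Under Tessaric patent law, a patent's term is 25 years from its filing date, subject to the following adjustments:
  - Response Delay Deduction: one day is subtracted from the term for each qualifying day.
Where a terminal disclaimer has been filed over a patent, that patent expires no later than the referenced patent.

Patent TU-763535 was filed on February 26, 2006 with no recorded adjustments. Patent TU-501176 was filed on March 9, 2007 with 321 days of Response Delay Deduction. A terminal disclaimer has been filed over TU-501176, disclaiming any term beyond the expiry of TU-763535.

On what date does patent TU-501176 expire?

Natural term of TU-501176:
  Base: filing + 25 years → 9 March 2032.
  Response Delay Deduction: −321 days → 23 April 2031.
Expiry of referenced patent TU-763535:
  Base: filing + 25 years → 26 February 2031.
Terminal disclaimer: TU-501176 expires on the earlier of 23 April 2031 and 26 February 2031.

February 26, 2031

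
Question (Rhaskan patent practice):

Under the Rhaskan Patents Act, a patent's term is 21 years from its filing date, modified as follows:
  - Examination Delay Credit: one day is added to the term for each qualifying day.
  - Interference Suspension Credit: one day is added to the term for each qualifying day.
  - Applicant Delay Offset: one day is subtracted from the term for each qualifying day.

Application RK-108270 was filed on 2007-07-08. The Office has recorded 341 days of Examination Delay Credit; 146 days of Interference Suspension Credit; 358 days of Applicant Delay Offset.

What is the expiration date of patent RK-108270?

November 14, 2028

Base term: filing date + 21 years → 8 July 2028.
Examination Delay Credit: +341 days → 14 June 2029.
Interference Suspension Credit: +146 days → 7 November 2029.
Applicant Delay Offset: −358 days → 14 November 2028.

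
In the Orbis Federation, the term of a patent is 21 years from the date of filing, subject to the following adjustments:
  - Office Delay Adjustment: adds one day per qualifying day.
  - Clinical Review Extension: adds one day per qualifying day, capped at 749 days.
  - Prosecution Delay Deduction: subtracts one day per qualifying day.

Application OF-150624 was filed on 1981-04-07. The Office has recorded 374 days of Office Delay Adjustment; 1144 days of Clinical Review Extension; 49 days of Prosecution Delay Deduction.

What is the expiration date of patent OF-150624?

2005-03-16

Base term: filing date + 21 years → 7 April 2002.
Office Delay Adjustment: +374 days → 16 April 2003.
Clinical Review Extension: 1144 days claimed exceeds the 749-day cap, so +749 days → 4 May 2005.
Prosecution Delay Deduction: −49 days → 16 March 2005.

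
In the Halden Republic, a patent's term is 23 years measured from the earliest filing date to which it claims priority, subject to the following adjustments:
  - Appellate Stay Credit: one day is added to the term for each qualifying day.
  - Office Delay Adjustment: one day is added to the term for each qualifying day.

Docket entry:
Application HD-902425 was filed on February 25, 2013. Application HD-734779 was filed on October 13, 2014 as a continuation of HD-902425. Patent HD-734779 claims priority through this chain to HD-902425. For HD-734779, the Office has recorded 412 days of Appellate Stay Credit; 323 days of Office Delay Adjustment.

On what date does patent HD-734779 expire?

Earliest priority filing: 25 February 2013.
Base term: 25 February 2013 + 23 years → 25 February 2036.
Appellate Stay Credit: +412 days → 12 April 2037.
Office Delay Adjustment: +323 days → 1 March 2038.

2038-03-01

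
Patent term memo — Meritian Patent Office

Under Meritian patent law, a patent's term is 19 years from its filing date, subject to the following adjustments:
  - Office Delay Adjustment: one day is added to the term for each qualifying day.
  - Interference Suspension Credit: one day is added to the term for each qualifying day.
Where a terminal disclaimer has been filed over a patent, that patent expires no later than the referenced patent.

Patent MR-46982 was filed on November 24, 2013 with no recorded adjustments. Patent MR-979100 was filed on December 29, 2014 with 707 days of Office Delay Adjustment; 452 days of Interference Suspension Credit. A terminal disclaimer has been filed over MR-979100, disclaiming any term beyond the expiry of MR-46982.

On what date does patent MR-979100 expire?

2032-11-24

Natural term of MR-979100:
  Base: filing + 19 years → 29 December 2033.
  Office Delay Adjustment: +707 days → 6 December 2035.
  Interference Suspension Credit: +452 days → 2 March 2037.
Expiry of referenced patent MR-46982:
  Base: filing + 19 years → 24 November 2032.
Terminal disclaimer: MR-979100 expires on the earlier of 2 March 2037 and 24 November 2032.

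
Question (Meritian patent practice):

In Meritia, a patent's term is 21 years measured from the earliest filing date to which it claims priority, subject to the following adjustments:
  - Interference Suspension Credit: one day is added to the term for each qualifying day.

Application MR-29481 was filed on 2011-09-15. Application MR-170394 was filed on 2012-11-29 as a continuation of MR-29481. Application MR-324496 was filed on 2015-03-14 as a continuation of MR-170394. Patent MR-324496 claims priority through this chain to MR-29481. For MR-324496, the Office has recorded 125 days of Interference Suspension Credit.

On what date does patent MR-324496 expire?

Earliest priority filing: 15 September 2011.
Base term: 15 September 2011 + 21 years → 15 September 2032.
Interference Suspension Credit: +125 days → 18 January 2033.

January 18, 2033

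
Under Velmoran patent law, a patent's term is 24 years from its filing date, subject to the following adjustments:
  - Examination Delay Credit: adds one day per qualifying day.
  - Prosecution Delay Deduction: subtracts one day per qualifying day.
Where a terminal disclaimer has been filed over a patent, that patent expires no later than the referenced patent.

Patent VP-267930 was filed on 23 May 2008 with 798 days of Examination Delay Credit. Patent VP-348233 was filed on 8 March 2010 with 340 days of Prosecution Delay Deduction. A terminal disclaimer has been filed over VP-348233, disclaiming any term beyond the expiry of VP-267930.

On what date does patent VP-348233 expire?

Natural term of VP-348233:
  Base: filing + 24 years → 8 March 2034.
  Prosecution Delay Deduction: −340 days → 2 April 2033.
Expiry of referenced patent VP-267930:
  Base: filing + 24 years → 23 May 2032.
  Examination Delay Credit: +798 days → 30 July 2034.
Terminal disclaimer: VP-348233 expires on the earlier of 2 April 2033 and 30 July 2034.

April 2, 2033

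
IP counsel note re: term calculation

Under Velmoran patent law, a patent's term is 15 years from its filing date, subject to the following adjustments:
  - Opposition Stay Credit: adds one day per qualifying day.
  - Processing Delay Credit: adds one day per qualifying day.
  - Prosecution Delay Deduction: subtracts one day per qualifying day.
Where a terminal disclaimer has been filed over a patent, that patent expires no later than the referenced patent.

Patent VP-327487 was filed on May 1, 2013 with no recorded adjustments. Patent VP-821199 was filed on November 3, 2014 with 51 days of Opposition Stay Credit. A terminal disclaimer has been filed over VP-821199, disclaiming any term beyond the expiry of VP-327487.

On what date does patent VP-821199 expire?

May 1, 2028

Natural term of VP-821199:
  Base: filing + 15 years → 3 November 2029.
  Opposition Stay Credit: +51 days → 24 December 2029.
Expiry of referenced patent VP-327487:
  Base: filing + 15 years → 1 May 2028.
Terminal disclaimer: VP-821199 expires on the earlier of 24 December 2029 and 1 May 2028.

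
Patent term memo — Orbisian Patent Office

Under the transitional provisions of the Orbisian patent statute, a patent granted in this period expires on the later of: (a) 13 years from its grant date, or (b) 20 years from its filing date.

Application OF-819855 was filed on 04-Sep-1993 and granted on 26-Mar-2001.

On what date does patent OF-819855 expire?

March 26, 2014

(a) grant + 13 years → 26 March 2014.
(b) filing + 20 years → 4 September 2013.
Later of the two: 26 March 2014.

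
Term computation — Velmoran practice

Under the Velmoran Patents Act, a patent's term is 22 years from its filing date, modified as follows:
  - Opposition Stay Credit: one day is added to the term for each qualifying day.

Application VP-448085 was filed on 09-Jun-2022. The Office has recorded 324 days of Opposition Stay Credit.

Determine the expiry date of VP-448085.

Base term: filing date + 22 years → 9 June 2044.
Opposition Stay Credit: +324 days → 29 April 2045.

April 29, 2045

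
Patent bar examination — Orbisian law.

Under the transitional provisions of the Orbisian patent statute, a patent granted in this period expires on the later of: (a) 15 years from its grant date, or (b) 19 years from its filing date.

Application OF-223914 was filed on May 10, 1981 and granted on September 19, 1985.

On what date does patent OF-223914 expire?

September 19, 2000

(a) grant + 15 years → 19 September 2000.
(b) filing + 19 years → 10 May 2000.
Later of the two: 19 September 2000.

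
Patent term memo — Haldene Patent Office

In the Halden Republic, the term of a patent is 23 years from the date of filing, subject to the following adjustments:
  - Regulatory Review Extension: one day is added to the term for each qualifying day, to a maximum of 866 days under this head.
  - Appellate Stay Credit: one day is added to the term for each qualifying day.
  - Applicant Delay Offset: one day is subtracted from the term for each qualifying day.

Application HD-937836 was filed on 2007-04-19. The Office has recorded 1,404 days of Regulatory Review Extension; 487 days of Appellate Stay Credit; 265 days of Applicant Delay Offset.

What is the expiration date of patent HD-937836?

Base term: filing date + 23 years → 19 April 2030.
Regulatory Review Extension: 1404 days claimed exceeds the 866-day cap, so +866 days → 1 September 2032.
Appellate Stay Credit: +487 days → 1 January 2034.
Applicant Delay Offset: −265 days → 11 April 2033.

2033-04-11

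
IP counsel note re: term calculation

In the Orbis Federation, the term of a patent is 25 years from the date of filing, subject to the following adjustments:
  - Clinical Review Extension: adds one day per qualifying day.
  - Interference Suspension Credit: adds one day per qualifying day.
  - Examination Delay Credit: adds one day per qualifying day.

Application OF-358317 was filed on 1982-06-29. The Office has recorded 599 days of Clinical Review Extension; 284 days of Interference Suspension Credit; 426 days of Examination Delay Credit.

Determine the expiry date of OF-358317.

Base term: filing date + 25 years → 29 June 2007.
Clinical Review Extension: +599 days → 17 February 2009.
Interference Suspension Credit: +284 days → 28 November 2009.
Examination Delay Credit: +426 days → 28 January 2011.

January 28, 2011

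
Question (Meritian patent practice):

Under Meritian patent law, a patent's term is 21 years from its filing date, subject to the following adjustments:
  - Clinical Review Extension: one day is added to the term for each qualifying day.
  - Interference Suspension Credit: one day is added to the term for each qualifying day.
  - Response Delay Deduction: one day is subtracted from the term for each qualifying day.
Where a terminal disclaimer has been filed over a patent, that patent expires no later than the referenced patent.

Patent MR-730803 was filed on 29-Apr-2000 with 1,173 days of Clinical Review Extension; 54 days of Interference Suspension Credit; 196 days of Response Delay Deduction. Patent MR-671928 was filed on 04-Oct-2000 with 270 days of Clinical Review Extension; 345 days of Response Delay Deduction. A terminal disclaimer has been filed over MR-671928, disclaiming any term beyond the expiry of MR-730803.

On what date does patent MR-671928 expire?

2021-07-21

Natural term of MR-671928:
  Base: filing + 21 years → 4 October 2021.
  Clinical Review Extension: +270 days → 1 July 2022.
  Response Delay Deduction: −345 days → 21 July 2021.
Expiry of referenced patent MR-730803:
  Base: filing + 21 years → 29 April 2021.
  Clinical Review Extension: +1173 days → 15 July 2024.
  Interference Suspension Credit: +54 days → 7 September 2024.
  Response Delay Deduction: −196 days → 24 February 2024.
Terminal disclaimer: MR-671928 expires on the earlier of 21 July 2021 and 24 February 2024.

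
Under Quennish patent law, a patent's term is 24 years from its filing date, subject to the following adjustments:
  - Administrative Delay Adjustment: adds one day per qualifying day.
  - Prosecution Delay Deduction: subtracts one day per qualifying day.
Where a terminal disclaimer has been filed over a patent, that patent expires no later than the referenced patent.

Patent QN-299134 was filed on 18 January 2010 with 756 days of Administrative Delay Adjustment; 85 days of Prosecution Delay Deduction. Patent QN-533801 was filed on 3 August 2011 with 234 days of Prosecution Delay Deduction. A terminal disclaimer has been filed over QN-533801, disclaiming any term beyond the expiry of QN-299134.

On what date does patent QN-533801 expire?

Natural term of QN-533801:
  Base: filing + 24 years → 3 August 2035.
  Prosecution Delay Deduction: −234 days → 12 December 2034.
Expiry of referenced patent QN-299134:
  Base: filing + 24 years → 18 January 2034.
  Administrative Delay Adjustment: +756 days → 13 February 2036.
  Prosecution Delay Deduction: −85 days → 20 November 2035.
Terminal disclaimer: QN-533801 expires on the earlier of 12 December 2034 and 20 November 2035.

December 12, 2034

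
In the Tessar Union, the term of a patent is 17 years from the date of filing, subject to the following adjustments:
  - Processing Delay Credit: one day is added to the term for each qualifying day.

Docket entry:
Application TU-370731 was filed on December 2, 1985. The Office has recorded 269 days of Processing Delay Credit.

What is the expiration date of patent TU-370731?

August 28, 2003

Base term: filing date + 17 years → 2 December 2002.
Processing Delay Credit: +269 days → 28 August 2003.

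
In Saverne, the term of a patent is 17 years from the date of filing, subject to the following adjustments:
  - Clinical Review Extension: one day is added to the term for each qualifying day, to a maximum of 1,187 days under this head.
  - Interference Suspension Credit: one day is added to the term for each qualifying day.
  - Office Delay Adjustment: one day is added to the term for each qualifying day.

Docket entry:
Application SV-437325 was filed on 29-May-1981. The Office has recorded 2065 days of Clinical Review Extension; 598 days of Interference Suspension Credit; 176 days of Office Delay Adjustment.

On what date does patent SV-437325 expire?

October 11, 2003

Base term: filing date + 17 years → 29 May 1998.
Clinical Review Extension: 2065 days claimed exceeds the 1187-day cap, so +1187 days → 28 August 2001.
Interference Suspension Credit: +598 days → 18 April 2003.
Office Delay Adjustment: +176 days → 11 October 2003.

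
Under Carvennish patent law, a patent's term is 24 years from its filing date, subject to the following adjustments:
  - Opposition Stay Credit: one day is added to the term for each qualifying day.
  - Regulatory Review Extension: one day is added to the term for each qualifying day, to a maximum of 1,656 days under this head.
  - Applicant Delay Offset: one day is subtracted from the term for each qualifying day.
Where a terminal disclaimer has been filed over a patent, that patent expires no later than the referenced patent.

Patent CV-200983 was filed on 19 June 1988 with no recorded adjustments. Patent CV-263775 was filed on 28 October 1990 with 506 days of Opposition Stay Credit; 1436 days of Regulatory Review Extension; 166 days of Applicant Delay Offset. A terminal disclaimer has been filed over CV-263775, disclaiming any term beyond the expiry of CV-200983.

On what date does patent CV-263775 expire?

Natural term of CV-263775:
  Base: filing + 24 years → 28 October 2014.
  Opposition Stay Credit: +506 days → 17 March 2016.
  Regulatory Review Extension: 1436 days (within the 1656-day cap) → +1436 days → 21 February 2020.
  Applicant Delay Offset: −166 days → 8 September 2019.
Expiry of referenced patent CV-200983:
  Base: filing + 24 years → 19 June 2012.
Terminal disclaimer: CV-263775 expires on the earlier of 8 September 2019 and 19 June 2012.

2012-06-19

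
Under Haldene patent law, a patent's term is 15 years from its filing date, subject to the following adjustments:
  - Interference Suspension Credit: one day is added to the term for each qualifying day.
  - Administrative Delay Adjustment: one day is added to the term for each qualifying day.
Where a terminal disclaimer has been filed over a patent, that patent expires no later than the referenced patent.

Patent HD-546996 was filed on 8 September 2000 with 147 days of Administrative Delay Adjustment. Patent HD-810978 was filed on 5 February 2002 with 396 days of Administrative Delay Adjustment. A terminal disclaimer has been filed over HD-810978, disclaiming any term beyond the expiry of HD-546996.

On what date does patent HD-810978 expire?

Natural term of HD-810978:
  Base: filing + 15 years → 5 February 2017.
  Administrative Delay Adjustment: +396 days → 8 March 2018.
Expiry of referenced patent HD-546996:
  Base: filing + 15 years → 8 September 2015.
  Administrative Delay Adjustment: +147 days → 2 February 2016.
Terminal disclaimer: HD-810978 expires on the earlier of 8 March 2018 and 2 February 2016.

2016-02-02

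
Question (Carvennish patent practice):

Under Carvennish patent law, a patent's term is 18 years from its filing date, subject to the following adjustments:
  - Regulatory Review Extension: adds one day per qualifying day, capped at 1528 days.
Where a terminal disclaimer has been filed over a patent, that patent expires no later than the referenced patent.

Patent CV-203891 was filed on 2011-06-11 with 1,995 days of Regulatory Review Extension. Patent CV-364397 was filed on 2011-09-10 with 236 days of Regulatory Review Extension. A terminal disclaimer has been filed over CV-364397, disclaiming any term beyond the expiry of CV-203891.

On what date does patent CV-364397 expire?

May 4, 2030

Natural term of CV-364397:
  Base: filing + 18 years → 10 September 2029.
  Regulatory Review Extension: 236 days (within the 1528-day cap) → +236 days → 4 May 2030.
Expiry of referenced patent CV-203891:
  Base: filing + 18 years → 11 June 2029.
  Regulatory Review Extension: 1995 days claimed exceeds the 1528-day cap, so +1528 days → 17 August 2033.
Terminal disclaimer: CV-364397 expires on the earlier of 4 May 2030 and 17 August 2033.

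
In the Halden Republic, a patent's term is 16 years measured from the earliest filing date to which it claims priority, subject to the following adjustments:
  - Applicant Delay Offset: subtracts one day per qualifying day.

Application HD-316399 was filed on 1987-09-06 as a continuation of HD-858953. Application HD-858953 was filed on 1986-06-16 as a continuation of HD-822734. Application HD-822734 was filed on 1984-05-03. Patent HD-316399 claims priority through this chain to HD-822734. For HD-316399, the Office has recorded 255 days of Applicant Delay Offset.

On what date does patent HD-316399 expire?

August 22, 1999

Earliest priority filing: 3 May 1984.
Base term: 3 May 1984 + 16 years → 3 May 2000.
Applicant Delay Offset: −255 days → 22 August 1999.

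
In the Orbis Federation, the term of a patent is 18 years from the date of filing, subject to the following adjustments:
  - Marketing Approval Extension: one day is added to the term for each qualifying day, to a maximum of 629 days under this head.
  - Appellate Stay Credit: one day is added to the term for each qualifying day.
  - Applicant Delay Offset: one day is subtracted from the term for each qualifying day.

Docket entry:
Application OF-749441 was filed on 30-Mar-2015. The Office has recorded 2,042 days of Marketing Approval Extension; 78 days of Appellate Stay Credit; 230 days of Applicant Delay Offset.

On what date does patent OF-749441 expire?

Base term: filing date + 18 years → 30 March 2033.
Marketing Approval Extension: 2042 days claimed exceeds the 629-day cap, so +629 days → 19 December 2034.
Appellate Stay Credit: +78 days → 7 March 2035.
Applicant Delay Offset: −230 days → 20 July 2034.

July 20, 2034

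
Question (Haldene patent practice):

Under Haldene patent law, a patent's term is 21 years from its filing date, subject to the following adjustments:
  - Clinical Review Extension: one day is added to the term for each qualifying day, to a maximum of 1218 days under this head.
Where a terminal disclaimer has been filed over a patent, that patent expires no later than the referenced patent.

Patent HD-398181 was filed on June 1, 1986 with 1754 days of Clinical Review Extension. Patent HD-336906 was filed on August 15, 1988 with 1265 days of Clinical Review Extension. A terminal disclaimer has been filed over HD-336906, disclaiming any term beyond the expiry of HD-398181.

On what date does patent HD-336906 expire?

Natural term of HD-336906:
  Base: filing + 21 years → 15 August 2009.
  Clinical Review Extension: 1265 days claimed exceeds the 1218-day cap, so +1218 days → 15 December 2012.
Expiry of referenced patent HD-398181:
  Base: filing + 21 years → 1 June 2007.
  Clinical Review Extension: 1754 days claimed exceeds the 1218-day cap, so +1218 days → 1 October 2010.
Terminal disclaimer: HD-336906 expires on the earlier of 15 December 2012 and 1 October 2010.

October 1, 2010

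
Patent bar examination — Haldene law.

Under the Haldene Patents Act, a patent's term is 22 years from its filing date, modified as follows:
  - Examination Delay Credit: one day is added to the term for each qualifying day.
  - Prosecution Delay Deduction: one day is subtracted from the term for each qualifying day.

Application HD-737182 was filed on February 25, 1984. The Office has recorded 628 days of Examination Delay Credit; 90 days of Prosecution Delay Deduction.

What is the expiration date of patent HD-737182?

2007-08-17

Base term: filing date + 22 years → 25 February 2006.
Examination Delay Credit: +628 days → 15 November 2007.
Prosecution Delay Deduction: −90 days → 17 August 2007.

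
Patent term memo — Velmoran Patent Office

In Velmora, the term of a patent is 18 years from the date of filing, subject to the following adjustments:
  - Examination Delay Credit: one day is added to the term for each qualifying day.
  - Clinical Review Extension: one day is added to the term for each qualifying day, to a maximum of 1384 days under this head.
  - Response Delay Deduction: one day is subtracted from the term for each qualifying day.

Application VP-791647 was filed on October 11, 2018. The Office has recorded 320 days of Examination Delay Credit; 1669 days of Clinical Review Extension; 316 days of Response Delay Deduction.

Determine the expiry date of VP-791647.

2040-07-30

Base term: filing date + 18 years → 11 October 2036.
Examination Delay Credit: +320 days → 27 August 2037.
Clinical Review Extension: 1669 days claimed exceeds the 1384-day cap, so +1384 days → 11 June 2041.
Response Delay Deduction: −316 days → 30 July 2040.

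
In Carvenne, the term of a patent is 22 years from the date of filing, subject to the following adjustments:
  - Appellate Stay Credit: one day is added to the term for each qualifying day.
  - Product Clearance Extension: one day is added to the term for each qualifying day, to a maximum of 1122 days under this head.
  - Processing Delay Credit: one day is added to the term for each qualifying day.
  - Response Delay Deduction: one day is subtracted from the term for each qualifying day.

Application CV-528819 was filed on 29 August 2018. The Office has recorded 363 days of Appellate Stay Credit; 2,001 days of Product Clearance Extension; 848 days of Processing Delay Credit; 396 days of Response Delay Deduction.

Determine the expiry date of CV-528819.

Base term: filing date + 22 years → 29 August 2040.
Appellate Stay Credit: +363 days → 27 August 2041.
Product Clearance Extension: 2001 days claimed exceeds the 1122-day cap, so +1122 days → 22 September 2044.
Processing Delay Credit: +848 days → 18 January 2047.
Response Delay Deduction: −396 days → 18 December 2045.

2045-12-18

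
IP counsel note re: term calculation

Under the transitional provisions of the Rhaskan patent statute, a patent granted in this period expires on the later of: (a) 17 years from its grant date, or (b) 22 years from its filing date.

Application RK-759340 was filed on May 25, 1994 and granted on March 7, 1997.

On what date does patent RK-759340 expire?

May 25, 2016

(a) grant + 17 years → 7 March 2014.
(b) filing + 22 years → 25 May 2016.
Later of the two: 25 May 2016.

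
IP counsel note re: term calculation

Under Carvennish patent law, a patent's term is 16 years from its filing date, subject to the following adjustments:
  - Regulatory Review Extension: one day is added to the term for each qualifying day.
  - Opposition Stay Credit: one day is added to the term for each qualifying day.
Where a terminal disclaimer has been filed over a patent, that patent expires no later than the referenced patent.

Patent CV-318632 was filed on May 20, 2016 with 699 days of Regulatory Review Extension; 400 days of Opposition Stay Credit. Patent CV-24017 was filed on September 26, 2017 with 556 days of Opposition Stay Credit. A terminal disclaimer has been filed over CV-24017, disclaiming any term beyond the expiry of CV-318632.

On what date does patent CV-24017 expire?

Natural term of CV-24017:
  Base: filing + 16 years → 26 September 2033.
  Opposition Stay Credit: +556 days → 5 April 2035.
Expiry of referenced patent CV-318632:
  Base: filing + 16 years → 20 May 2032.
  Regulatory Review Extension: +699 days → 19 April 2034.
  Opposition Stay Credit: +400 days → 24 May 2035.
Terminal disclaimer: CV-24017 expires on the earlier of 5 April 2035 and 24 May 2035.

April 5, 2035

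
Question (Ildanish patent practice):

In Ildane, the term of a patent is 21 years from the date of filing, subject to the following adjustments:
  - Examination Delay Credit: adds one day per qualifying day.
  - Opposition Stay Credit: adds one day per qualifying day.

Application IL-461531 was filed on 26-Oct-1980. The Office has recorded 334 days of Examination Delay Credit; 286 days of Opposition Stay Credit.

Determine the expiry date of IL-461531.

2003-07-08

Base term: filing date + 21 years → 26 October 2001.
Examination Delay Credit: +334 days → 25 September 2002.
Opposition Stay Credit: +286 days → 8 July 2003.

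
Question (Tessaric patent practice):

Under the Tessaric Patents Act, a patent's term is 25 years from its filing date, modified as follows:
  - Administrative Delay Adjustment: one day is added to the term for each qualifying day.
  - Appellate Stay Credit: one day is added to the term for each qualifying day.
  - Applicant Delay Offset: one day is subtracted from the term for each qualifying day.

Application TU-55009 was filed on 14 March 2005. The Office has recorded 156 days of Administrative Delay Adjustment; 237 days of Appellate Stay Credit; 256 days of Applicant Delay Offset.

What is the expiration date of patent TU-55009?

Base term: filing date + 25 years → 14 March 2030.
Administrative Delay Adjustment: +156 days → 17 August 2030.
Appellate Stay Credit: +237 days → 11 April 2031.
Applicant Delay Offset: −256 days → 29 July 2030.

2030-07-29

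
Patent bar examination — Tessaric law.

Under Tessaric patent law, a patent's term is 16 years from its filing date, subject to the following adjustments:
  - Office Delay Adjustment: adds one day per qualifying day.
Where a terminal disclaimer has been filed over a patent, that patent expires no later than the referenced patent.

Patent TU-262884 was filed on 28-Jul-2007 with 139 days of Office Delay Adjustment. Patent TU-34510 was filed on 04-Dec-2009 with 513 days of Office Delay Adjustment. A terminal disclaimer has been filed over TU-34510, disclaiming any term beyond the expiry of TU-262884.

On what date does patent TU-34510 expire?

Natural term of TU-34510:
  Base: filing + 16 years → 4 December 2025.
  Office Delay Adjustment: +513 days → 1 May 2027.
Expiry of referenced patent TU-262884:
  Base: filing + 16 years → 28 July 2023.
  Office Delay Adjustment: +139 days → 14 December 2023.
Terminal disclaimer: TU-34510 expires on the earlier of 1 May 2027 and 14 December 2023.

2023-12-14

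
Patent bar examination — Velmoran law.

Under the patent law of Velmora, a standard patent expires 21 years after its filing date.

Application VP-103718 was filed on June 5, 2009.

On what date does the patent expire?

2030-06-05

Filing date + 21 years → 5 June 2030.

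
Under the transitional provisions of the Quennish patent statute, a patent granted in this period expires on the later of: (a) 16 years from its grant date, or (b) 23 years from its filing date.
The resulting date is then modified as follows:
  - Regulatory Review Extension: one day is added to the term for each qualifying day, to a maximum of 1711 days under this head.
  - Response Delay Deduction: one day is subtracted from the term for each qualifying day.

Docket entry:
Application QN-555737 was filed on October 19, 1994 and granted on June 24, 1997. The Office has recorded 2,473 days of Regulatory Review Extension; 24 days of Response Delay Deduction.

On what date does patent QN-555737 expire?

June 2, 2022

(a) grant + 16 years → 24 June 2013.
(b) filing + 23 years → 19 October 2017.
Later of the two: 19 October 2017.
Regulatory Review Extension: 2473 days claimed exceeds the 1711-day cap, so +1711 days → 26 June 2022.
Response Delay Deduction: −24 days → 2 June 2022.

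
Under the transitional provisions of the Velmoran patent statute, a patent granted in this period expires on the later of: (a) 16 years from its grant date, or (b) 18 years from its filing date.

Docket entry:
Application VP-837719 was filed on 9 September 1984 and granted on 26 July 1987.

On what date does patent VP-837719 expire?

(a) grant + 16 years → 26 July 2003.
(b) filing + 18 years → 9 September 2002.
Later of the two: 26 July 2003.

July 26, 2003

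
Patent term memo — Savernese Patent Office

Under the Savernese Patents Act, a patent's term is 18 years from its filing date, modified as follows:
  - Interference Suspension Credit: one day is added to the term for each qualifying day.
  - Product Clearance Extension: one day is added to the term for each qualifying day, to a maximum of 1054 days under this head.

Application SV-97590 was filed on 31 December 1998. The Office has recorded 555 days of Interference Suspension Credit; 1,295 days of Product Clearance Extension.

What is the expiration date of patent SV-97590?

Base term: filing date + 18 years → 31 December 2016.
Interference Suspension Credit: +555 days → 9 July 2018.
Product Clearance Extension: 1295 days claimed exceeds the 1054-day cap, so +1054 days → 28 May 2021.

May 28, 2021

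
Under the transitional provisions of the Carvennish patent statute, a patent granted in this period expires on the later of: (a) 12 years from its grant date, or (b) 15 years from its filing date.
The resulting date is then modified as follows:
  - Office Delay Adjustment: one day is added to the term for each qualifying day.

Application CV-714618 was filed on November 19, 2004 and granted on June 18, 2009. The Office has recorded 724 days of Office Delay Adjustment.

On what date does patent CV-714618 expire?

2023-06-12

(a) grant + 12 years → 18 June 2021.
(b) filing + 15 years → 19 November 2019.
Later of the two: 18 June 2021.
Office Delay Adjustment: +724 days → 12 June 2023.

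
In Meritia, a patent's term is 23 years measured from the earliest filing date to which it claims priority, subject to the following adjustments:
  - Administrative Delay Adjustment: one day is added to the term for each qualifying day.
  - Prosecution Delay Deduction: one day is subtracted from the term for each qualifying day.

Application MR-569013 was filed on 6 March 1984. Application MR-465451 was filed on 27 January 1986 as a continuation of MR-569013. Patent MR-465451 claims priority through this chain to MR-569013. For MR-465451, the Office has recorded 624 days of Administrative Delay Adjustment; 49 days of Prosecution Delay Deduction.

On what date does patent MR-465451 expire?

Earliest priority filing: 6 March 1984.
Base term: 6 March 1984 + 23 years → 6 March 2007.
Administrative Delay Adjustment: +624 days → 19 November 2008.
Prosecution Delay Deduction: −49 days → 1 October 2008.

October 1, 2008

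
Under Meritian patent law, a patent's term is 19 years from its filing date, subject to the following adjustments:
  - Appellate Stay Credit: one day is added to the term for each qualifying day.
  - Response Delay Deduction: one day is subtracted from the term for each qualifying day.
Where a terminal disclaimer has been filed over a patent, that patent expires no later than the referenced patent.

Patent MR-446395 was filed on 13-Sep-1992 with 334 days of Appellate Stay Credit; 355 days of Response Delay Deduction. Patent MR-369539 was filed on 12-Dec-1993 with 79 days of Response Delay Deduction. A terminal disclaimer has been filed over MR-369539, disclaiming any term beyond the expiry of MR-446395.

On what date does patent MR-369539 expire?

Natural term of MR-369539:
  Base: filing + 19 years → 12 December 2012.
  Response Delay Deduction: −79 days → 24 September 2012.
Expiry of referenced patent MR-446395:
  Base: filing + 19 years → 13 September 2011.
  Appellate Stay Credit: +334 days → 12 August 2012.
  Response Delay Deduction: −355 days → 23 August 2011.
Terminal disclaimer: MR-369539 expires on the earlier of 24 September 2012 and 23 August 2011.

August 23, 2011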